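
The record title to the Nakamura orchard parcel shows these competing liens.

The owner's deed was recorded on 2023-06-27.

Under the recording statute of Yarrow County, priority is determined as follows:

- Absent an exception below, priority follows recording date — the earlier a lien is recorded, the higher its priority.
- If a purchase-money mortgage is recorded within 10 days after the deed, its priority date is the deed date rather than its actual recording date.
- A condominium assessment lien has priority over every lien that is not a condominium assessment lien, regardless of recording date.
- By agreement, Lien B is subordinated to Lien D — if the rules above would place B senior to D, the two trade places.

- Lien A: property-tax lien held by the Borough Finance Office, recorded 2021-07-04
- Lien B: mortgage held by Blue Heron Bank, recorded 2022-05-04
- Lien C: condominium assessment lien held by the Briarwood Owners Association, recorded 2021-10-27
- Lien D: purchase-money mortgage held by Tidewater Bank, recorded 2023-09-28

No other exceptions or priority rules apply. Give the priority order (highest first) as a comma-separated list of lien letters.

C, A, D, B

Effective dates after the stated exceptions: D was recorded 93 days after the deed — beyond 10 days — so no relation-back applies.
C is a condominium assessment lien and takes priority over every other lien.
Among the remaining liens, by effective date: A (2021-07-04), B (2022-05-04), D (2023-09-28).
The subordination applies — B was senior to D — so B and D swap.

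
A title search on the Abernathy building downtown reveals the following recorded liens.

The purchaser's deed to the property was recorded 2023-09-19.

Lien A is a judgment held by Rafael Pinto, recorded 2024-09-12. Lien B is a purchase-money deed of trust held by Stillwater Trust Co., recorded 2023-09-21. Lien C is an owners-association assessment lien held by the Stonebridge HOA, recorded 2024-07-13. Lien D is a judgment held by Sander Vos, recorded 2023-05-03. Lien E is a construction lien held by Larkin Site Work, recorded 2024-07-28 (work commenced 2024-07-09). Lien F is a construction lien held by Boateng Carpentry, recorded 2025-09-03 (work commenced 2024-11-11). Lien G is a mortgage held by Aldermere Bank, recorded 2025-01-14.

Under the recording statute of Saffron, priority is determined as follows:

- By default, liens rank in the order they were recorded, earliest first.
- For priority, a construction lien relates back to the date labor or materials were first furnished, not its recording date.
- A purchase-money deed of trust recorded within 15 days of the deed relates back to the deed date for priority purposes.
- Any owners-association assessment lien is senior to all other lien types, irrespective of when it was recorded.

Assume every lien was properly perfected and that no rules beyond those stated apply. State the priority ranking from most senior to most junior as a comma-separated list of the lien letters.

Effective dates: B relates back to the deed date 2023-09-19; E relates back to 2024-07-09 (work commenced); F is treated as recorded 2024-11-11, the work-commencement date.
C is an owners-association assessment lien, so it outranks all other liens regardless of date.
Remaining liens by effective date: D (2023-05-03), B (2023-09-19), E (2024-07-09), A (2024-09-12), F (2024-11-11), G (2025-01-14).

C, D, B, E, A, F, G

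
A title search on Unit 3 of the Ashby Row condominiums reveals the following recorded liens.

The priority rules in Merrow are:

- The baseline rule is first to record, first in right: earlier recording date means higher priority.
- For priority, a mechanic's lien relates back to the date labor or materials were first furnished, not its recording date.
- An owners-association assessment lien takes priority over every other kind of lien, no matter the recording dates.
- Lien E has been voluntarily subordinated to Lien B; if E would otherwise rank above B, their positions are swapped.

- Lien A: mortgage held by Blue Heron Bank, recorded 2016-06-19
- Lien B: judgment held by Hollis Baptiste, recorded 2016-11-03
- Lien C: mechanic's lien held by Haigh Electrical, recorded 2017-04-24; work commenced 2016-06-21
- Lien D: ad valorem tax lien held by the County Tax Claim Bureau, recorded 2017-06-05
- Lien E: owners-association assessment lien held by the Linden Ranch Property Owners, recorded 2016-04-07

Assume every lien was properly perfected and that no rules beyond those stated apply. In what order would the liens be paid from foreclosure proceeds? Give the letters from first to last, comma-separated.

Effective dates: C is treated as recorded 2016-06-21, the work-commencement date.
E is an owners-association assessment lien and takes priority over every other lien.
Remaining liens by effective date: A (2016-06-19), C (2016-06-21), B (2016-11-03), D (2017-06-05).
Because E would otherwise rank above B, the subordination swaps them.

B, A, C, E, D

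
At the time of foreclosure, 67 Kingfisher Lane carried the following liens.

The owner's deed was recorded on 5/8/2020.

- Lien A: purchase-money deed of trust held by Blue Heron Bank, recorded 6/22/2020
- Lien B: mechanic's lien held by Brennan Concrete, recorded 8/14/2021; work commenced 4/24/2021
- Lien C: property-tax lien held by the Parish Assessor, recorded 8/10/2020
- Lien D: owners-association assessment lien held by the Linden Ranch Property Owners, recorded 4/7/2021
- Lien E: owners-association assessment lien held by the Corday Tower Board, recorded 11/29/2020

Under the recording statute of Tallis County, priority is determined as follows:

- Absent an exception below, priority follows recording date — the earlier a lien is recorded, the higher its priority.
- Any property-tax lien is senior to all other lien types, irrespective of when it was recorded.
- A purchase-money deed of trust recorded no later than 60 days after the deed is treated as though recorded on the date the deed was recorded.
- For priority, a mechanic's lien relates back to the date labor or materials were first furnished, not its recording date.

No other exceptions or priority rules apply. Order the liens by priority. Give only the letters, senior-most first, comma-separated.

Effective dates after the stated exceptions: A's effective date is the deed date, 5/8/2020; B relates back to 4/24/2021 (work commenced).
C is a property-tax lien, so it outranks all other liens regardless of date.
Among the remaining liens, by effective date: A (5/8/2020), E (11/29/2020), D (4/7/2021), B (4/24/2021).

C, A, E, D, B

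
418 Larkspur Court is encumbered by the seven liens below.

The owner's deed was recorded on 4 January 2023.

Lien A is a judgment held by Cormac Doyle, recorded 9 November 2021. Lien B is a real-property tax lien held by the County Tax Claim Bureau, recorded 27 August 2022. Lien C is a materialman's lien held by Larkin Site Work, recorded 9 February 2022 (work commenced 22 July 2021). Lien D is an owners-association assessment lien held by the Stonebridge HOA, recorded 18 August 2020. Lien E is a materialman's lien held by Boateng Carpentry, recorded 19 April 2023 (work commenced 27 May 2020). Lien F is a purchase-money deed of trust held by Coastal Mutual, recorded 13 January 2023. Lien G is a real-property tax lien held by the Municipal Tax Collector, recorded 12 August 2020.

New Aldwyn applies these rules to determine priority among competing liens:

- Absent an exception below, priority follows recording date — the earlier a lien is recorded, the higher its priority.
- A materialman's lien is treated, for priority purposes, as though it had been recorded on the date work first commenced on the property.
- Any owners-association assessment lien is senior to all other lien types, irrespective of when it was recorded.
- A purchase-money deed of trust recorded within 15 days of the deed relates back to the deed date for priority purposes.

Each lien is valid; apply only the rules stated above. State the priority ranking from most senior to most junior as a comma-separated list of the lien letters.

Effective dates: C's effective date is 22 July 2021, when work began; E relates back to 27 May 2020 (work commenced); F's effective date is the deed date, 4 January 2023.
D is an owners-association assessment lien, so it outranks all other liens regardless of date.
Among the remaining liens, by effective date: E (27 May 2020), G (12 August 2020), C (22 July 2021), A (9 November 2021), B (27 August 2022), F (4 January 2023).

D, E, G, C, A, B, F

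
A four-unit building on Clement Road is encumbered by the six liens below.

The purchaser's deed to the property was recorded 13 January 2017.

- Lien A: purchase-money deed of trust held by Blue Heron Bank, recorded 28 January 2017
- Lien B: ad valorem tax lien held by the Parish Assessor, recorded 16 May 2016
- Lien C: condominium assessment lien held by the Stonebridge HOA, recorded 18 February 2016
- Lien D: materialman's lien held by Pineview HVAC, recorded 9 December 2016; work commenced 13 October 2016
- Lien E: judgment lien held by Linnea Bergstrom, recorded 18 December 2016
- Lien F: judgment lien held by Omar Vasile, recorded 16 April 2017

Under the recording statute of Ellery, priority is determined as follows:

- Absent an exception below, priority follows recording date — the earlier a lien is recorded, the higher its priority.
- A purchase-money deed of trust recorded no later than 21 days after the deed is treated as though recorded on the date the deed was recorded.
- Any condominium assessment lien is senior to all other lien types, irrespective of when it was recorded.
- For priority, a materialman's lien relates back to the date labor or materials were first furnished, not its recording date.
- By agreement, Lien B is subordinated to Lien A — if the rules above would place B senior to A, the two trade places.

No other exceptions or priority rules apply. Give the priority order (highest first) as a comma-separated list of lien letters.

C, A, D, E, B, F

Effective dates: A was recorded within the 21-day window, so its effective date is the deed date 13 January 2017; D is treated as recorded 13 October 2016, the work-commencement date.
C, as a condominium assessment lien, has superpriority and ranks first.
Ordering the rest by effective date: B (16 May 2016), D (13 October 2016), E (18 December 2016), A (13 January 2017), F (16 April 2017).
Because B would otherwise rank above A, the subordination swaps them.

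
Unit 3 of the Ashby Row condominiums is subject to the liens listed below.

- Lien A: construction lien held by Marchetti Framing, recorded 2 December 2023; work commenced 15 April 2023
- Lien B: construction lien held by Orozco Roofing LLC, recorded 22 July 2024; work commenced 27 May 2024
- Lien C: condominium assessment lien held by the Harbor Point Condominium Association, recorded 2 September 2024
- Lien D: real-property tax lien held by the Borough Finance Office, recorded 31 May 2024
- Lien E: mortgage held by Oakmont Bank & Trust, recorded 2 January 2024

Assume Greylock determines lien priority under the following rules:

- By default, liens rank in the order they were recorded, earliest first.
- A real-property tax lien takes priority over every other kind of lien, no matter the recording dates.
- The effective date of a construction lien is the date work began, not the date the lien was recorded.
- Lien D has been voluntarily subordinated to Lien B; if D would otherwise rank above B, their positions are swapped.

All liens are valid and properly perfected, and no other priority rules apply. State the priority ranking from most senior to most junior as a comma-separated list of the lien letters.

Effective dates after the stated exceptions: A relates back to 15 April 2023 (work commenced); B's effective date is 27 May 2024, when work began.
As a real-property tax lien, D is senior to every other lien.
The other liens, earliest effective date first: A (15 April 2023), E (2 January 2024), B (27 May 2024), C (2 September 2024).
The subordination applies — D was senior to B — so D and B swap.

B, A, E, D, C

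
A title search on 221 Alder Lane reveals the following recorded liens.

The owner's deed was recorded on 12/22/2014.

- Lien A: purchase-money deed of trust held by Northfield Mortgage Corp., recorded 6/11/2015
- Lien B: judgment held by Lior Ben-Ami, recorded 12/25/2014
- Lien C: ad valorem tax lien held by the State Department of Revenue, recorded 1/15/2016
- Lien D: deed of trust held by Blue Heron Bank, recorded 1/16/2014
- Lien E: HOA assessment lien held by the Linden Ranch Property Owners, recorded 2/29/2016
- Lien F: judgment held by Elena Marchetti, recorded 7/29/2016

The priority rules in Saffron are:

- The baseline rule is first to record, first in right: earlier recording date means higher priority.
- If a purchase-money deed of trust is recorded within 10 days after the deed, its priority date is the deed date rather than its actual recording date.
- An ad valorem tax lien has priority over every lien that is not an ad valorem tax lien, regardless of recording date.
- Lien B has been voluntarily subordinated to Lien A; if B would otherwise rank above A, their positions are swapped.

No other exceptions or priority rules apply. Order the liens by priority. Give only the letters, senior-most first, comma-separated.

First, effective dates: A was recorded 171 days after the deed, outside the 10-day window, so it keeps its recording date.
C is an ad valorem tax lien, so it outranks all other liens regardless of date.
Remaining liens by effective date: D (1/16/2014), B (12/25/2014), A (6/11/2015), E (2/29/2016), F (7/29/2016).
B is senior to A before the subordination, so the two trade places.

C, D, A, B, E, F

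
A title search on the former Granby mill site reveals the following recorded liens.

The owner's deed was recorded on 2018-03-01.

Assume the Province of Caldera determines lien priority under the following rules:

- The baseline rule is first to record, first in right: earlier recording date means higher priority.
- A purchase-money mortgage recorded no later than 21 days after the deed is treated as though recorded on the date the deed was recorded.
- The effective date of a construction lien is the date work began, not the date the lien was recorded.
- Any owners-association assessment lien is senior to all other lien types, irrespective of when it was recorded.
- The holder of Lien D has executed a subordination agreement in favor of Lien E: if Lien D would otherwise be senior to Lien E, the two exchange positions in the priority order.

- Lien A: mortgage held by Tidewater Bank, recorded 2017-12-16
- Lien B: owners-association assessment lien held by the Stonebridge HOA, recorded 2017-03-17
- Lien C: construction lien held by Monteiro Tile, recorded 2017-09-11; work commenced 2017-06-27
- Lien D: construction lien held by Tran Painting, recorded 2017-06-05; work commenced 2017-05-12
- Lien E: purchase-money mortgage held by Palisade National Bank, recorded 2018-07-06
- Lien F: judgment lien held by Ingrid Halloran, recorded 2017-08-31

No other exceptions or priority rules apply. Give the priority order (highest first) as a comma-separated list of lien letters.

B, E, C, F, A, D

First, effective dates: C's effective date is 2017-06-27, when work began; D's effective date is 2017-05-12, when work began; E was recorded 127 days after the deed — beyond 21 days — so no relation-back applies.
B, as an owners-association assessment lien, has superpriority and ranks first.
Remaining liens by effective date: D (2017-05-12), C (2017-06-27), F (2017-08-31), A (2017-12-16), E (2018-07-06).
The subordination applies — D was senior to E — so D and E swap.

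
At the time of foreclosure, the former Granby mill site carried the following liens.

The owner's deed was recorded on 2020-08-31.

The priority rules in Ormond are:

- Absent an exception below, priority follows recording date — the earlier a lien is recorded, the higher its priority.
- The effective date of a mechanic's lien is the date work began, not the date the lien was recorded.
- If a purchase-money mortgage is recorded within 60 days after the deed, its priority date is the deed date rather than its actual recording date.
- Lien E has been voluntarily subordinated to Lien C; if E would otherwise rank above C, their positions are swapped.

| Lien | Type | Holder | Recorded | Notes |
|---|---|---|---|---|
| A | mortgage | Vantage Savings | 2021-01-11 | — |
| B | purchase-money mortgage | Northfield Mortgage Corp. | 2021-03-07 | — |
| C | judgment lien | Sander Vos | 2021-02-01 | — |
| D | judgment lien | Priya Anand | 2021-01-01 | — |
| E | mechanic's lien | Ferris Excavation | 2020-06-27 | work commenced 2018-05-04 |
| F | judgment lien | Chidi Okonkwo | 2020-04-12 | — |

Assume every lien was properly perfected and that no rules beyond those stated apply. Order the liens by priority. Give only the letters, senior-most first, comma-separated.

Effective dates: B missed the 60-day window (188 days after the deed), so its recording date stands; E is treated as recorded 2018-05-04, the work-commencement date.
By effective date: E (2018-05-04), F (2020-04-12), D (2021-01-01), A (2021-01-11), C (2021-02-01), B (2021-03-07).
E is senior to C before the subordination, so the two trade places.

C, F, D, A, E, B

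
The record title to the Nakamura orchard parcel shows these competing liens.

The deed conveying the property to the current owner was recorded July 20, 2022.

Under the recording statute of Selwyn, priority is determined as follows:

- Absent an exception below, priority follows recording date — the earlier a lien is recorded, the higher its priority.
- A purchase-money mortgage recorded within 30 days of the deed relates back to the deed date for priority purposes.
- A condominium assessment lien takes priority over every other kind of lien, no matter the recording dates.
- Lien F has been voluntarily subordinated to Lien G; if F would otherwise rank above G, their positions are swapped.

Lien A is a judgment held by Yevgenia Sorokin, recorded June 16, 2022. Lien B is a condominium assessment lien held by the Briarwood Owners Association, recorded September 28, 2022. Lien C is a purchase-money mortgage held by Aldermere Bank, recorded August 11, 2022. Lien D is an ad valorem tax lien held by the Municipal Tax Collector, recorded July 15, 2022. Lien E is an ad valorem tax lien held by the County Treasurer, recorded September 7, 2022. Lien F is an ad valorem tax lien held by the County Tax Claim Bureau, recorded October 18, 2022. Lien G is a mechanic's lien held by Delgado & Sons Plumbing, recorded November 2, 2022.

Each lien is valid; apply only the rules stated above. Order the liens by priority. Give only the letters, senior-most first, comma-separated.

B, A, D, C, E, G, F

Effective dates after the stated exceptions: C relates back to the deed date July 20, 2022.
B, as a condominium assessment lien, has superpriority and ranks first.
The other liens, earliest effective date first: A (June 16, 2022), D (July 15, 2022), C (July 20, 2022), E (September 7, 2022), F (October 18, 2022), G (November 2, 2022).
The subordination applies — F was senior to G — so F and G swap.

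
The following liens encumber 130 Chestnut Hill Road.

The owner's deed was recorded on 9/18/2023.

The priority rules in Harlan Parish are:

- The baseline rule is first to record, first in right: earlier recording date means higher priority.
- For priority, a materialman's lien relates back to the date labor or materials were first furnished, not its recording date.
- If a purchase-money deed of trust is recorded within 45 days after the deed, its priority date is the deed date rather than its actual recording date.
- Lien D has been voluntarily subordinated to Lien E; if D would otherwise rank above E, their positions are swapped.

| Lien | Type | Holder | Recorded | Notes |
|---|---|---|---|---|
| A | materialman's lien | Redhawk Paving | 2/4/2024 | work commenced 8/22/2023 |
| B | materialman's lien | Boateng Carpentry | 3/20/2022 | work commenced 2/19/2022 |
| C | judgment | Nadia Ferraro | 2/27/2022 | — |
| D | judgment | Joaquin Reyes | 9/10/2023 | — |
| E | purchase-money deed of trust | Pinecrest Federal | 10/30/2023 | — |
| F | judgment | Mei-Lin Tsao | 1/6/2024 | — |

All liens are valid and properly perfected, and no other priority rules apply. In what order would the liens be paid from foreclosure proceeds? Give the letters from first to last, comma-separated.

B, C, A, E, D, F

Effective dates after the stated exceptions: A's effective date is 8/22/2023, when work began; B relates back to 2/19/2022 (work commenced); E relates back to the deed date 9/18/2023.
By effective date, earliest first: B (2/19/2022), C (2/27/2022), A (8/22/2023), D (9/10/2023), E (9/18/2023), F (1/6/2024).
Because D would otherwise rank above E, the subordination swaps them.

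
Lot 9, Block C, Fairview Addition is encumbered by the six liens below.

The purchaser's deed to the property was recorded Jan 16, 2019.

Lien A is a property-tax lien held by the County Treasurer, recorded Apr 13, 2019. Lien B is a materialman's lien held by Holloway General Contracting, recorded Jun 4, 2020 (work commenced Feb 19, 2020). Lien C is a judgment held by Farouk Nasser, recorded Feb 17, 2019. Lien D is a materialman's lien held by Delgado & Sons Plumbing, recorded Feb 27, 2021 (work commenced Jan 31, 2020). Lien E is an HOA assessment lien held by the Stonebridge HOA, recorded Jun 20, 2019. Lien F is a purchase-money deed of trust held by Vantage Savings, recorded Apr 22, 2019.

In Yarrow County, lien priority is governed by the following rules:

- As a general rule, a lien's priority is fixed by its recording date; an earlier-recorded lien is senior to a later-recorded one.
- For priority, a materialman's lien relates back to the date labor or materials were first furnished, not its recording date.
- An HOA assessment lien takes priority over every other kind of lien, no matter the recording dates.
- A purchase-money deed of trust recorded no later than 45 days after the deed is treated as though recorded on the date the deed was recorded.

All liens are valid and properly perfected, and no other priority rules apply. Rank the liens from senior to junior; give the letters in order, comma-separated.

E, C, A, F, D, B

Effective dates: B relates back to Feb 19, 2020 (work commenced); D relates back to Jan 31, 2020 (work commenced); F was recorded 96 days after the deed — beyond 45 days — so no relation-back applies.
As an HOA assessment lien, E is senior to every other lien.
Among the remaining liens, by effective date: C (Feb 17, 2019), A (Apr 13, 2019), F (Apr 22, 2019), D (Jan 31, 2020), B (Feb 19, 2020).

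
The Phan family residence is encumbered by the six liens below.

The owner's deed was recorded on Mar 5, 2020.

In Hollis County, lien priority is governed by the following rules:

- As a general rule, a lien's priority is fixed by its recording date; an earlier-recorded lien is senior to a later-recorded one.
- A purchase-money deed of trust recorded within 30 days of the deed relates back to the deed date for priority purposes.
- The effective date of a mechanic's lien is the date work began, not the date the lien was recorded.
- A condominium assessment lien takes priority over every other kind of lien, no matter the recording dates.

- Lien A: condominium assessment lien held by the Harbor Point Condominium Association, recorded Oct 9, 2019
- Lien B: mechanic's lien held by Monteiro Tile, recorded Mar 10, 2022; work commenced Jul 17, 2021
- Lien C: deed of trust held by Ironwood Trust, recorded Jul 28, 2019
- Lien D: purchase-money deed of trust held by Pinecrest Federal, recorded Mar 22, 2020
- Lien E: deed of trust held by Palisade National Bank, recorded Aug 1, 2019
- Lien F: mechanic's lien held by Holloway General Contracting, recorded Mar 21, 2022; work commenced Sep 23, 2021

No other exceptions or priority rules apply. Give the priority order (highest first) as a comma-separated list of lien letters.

A, C, E, D, B, F

Effective dates: B's effective date is Jul 17, 2021, when work began; D was recorded within the 30-day window, so its effective date is the deed date Mar 5, 2020; F's effective date is Sep 23, 2021, when work began.
A is a condominium assessment lien and takes priority over every other lien.
Ordering the rest by effective date: C (Jul 28, 2019), E (Aug 1, 2019), D (Mar 5, 2020), B (Jul 17, 2021), F (Sep 23, 2021).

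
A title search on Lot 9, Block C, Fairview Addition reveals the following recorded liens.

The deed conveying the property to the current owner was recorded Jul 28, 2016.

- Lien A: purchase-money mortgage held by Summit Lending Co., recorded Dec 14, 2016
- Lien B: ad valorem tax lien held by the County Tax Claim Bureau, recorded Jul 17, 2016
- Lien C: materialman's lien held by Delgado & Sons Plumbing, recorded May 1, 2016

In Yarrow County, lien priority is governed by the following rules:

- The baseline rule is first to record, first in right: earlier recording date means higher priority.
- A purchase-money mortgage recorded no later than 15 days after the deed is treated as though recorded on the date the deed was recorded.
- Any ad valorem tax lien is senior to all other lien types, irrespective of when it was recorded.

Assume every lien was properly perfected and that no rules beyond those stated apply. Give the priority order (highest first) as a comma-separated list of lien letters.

Effective dates: A missed the 15-day window (139 days after the deed), so its recording date stands.
As an ad valorem tax lien, B is senior to every other lien.
Remaining liens by effective date: C (May 1, 2016), A (Dec 14, 2016).

B, C, A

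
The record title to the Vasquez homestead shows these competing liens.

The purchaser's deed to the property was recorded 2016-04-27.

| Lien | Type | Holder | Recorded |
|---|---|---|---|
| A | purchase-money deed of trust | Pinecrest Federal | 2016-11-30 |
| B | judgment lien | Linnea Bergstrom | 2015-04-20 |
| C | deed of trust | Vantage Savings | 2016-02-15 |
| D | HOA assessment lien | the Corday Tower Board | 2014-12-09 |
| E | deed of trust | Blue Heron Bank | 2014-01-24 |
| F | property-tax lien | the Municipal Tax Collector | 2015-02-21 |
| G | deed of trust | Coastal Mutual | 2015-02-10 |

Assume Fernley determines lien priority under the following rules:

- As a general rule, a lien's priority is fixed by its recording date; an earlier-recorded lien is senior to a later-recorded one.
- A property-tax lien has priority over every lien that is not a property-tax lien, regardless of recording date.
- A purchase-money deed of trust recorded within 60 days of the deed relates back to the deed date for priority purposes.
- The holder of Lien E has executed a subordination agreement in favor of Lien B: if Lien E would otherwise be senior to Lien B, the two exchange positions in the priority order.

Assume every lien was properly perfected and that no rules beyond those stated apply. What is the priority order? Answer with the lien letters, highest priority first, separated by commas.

F, B, D, G, E, C, A

Effective dates: A was recorded 217 days after the deed, outside the 60-day window, so it keeps its recording date.
As a property-tax lien, F is senior to every other lien.
Ordering the rest by effective date: E (2014-01-24), D (2014-12-09), G (2015-02-10), B (2015-04-20), C (2016-02-15), A (2016-11-30).
E would otherwise be senior to B, so under the subordination agreement E and B exchange positions.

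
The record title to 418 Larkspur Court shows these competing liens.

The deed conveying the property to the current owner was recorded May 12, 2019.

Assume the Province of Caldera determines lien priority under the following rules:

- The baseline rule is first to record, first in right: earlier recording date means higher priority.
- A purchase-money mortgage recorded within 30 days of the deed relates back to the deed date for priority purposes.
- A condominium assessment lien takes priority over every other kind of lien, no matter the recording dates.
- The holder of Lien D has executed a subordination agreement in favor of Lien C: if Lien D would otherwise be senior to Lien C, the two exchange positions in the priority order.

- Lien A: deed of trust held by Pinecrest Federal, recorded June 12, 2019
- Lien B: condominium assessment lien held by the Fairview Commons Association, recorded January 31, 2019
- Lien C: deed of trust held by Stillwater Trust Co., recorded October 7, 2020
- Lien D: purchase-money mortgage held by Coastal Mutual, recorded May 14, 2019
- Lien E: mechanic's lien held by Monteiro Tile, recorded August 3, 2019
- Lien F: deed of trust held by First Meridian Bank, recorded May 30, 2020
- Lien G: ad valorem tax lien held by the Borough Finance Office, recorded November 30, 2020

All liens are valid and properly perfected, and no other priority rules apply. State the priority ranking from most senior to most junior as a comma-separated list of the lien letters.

B, C, A, E, F, D, G

Adjusting effective dates: D's effective date is the deed date, May 12, 2019.
B, as a condominium assessment lien, has superpriority and ranks first.
Ordering the rest by effective date: D (May 12, 2019), A (June 12, 2019), E (August 3, 2019), F (May 30, 2020), C (October 7, 2020), G (November 30, 2020).
Because D would otherwise rank above C, the subordination swaps them.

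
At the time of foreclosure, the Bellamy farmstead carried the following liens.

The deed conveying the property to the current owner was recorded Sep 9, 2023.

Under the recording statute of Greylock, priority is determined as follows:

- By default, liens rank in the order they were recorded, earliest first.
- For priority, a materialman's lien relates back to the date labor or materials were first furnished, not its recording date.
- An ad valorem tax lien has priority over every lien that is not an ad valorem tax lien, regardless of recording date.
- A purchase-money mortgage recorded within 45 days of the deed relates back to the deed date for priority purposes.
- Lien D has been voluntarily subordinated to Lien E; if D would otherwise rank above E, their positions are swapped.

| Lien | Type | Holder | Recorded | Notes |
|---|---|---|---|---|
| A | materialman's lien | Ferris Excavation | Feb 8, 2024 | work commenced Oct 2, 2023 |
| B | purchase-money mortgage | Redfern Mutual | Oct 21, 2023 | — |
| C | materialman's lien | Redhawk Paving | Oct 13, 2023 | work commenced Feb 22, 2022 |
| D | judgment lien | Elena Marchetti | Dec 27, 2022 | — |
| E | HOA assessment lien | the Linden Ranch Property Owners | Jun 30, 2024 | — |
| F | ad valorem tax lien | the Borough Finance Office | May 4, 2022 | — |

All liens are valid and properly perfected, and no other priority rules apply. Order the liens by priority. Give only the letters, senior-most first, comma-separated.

F, C, E, B, A, D

Effective dates after the stated exceptions: A is treated as recorded Oct 2, 2023, the work-commencement date; B relates back to the deed date Sep 9, 2023; C is treated as recorded Feb 22, 2022, the work-commencement date.
F is an ad valorem tax lien, so it outranks all other liens regardless of date.
Remaining liens by effective date: C (Feb 22, 2022), D (Dec 27, 2022), B (Sep 9, 2023), A (Oct 2, 2023), E (Jun 30, 2024).
Because D would otherwise rank above E, the subordination swaps them.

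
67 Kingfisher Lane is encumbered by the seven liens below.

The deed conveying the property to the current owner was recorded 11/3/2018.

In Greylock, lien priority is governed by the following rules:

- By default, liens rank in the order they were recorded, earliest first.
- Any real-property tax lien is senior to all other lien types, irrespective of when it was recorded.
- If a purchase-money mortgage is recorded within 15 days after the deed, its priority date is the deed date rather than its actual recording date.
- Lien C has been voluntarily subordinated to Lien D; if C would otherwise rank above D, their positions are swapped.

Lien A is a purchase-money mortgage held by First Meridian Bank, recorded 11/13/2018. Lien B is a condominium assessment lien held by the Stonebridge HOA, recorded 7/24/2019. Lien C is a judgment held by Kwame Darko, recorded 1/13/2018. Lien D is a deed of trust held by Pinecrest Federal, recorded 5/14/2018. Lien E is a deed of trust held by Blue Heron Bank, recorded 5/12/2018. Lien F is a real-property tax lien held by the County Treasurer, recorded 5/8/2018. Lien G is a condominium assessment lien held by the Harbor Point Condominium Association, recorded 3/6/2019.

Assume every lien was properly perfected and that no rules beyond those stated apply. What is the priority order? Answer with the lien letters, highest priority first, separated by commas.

F, D, E, C, A, G, B

Effective dates after the stated exceptions: A's effective date is the deed date, 11/3/2018.
F, as a real-property tax lien, has superpriority and ranks first.
Remaining liens by effective date: C (1/13/2018), E (5/12/2018), D (5/14/2018), A (11/3/2018), G (3/6/2019), B (7/24/2019).
C would otherwise be senior to D, so under the subordination agreement C and D exchange positions.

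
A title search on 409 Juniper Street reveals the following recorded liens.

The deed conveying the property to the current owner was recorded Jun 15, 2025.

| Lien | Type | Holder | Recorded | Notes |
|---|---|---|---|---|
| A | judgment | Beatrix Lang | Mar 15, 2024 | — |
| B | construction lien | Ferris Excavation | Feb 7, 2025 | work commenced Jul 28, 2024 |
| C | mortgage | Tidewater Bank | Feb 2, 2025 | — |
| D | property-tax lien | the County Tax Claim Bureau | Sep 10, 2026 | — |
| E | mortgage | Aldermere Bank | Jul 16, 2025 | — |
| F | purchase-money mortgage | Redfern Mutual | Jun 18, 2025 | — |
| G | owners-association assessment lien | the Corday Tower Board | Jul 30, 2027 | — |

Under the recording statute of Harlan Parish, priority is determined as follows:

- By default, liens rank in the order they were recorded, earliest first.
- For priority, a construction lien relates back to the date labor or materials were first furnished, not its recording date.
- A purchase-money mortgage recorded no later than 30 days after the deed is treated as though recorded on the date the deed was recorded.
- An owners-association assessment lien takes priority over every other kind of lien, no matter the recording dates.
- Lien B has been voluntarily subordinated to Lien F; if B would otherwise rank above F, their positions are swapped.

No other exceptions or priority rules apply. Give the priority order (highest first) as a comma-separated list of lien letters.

G, A, F, C, B, E, D

First, effective dates: B relates back to Jul 28, 2024 (work commenced); F's effective date is the deed date, Jun 15, 2025.
As an owners-association assessment lien, G is senior to every other lien.
The other liens, earliest effective date first: A (Mar 15, 2024), B (Jul 28, 2024), C (Feb 2, 2025), F (Jun 15, 2025), E (Jul 16, 2025), D (Sep 10, 2026).
B would otherwise be senior to F, so under the subordination agreement B and F exchange positions.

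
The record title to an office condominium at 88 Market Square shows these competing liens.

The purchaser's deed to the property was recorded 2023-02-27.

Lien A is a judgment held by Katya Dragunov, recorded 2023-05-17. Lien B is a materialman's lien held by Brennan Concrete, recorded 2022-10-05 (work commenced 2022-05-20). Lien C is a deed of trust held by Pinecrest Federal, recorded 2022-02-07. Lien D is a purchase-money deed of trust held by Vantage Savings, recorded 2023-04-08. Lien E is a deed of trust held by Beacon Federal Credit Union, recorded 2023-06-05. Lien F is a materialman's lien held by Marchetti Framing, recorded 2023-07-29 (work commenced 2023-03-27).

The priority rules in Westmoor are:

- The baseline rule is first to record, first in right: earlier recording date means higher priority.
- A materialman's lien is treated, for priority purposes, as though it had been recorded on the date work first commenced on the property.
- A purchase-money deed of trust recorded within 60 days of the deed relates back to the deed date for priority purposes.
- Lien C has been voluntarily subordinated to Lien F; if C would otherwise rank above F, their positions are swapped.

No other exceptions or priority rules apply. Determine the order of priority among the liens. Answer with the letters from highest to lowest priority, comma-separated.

First, effective dates: B relates back to 2022-05-20 (work commenced); D was recorded within the 60-day window, so its effective date is the deed date 2023-02-27; F's effective date is 2023-03-27, when work began.
Ordering by effective date: C (2022-02-07), B (2022-05-20), D (2023-02-27), F (2023-03-27), A (2023-05-17), E (2023-06-05).
Because C would otherwise rank above F, the subordination swaps them.

F, B, D, C, A, E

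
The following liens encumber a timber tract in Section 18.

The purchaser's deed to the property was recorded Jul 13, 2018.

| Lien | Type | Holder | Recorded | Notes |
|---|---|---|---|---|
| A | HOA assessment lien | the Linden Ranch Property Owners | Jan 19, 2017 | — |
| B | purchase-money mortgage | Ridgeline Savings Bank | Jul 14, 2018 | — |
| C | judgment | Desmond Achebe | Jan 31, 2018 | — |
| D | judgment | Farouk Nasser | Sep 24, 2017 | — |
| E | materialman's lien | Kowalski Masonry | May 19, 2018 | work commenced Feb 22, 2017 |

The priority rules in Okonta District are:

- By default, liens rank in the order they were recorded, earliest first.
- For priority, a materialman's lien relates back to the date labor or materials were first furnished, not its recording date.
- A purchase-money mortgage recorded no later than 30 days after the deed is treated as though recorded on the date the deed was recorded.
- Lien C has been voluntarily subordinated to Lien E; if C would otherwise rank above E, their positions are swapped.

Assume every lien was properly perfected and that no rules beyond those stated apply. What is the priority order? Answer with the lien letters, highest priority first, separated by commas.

A, E, D, C, B

First, effective dates: B's effective date is the deed date, Jul 13, 2018; E's effective date is Feb 22, 2017, when work began.
Ordering by effective date: A (Jan 19, 2017), E (Feb 22, 2017), D (Sep 24, 2017), C (Jan 31, 2018), B (Jul 13, 2018).
Since C is not senior to E, the subordination leaves the order unchanged.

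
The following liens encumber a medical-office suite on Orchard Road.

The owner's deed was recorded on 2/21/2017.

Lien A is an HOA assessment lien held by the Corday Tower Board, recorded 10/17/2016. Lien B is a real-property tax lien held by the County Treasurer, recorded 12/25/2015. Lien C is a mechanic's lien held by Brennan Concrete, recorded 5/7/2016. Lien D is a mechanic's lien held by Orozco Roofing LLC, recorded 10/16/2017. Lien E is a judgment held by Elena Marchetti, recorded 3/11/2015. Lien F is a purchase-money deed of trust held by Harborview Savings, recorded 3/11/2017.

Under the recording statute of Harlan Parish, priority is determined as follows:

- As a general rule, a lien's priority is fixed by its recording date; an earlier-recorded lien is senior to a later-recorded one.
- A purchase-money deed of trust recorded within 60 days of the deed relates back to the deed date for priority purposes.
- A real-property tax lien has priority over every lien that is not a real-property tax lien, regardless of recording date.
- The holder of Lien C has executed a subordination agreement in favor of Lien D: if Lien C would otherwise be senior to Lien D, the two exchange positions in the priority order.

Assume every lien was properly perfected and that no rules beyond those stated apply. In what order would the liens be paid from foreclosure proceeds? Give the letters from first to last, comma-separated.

Adjusting effective dates: F's effective date is the deed date, 2/21/2017.
As a real-property tax lien, B is senior to every other lien.
Ordering the rest by effective date: E (3/11/2015), C (5/7/2016), A (10/17/2016), F (2/21/2017), D (10/16/2017).
C is senior to D before the subordination, so the two trade places.

B, E, D, A, F, C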